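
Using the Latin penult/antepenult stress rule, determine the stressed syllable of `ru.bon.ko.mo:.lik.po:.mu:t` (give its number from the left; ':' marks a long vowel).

Classical Latin: stress the penult if heavy (long vowel or closed), else the antepenult.
Weights: 5 lik H, 6 po: H, 7 mu:t H.
The penult (syllable 6, po:) is heavy, so it takes stress.
Stress on syllable 6: ru.bon.ko.mo:.lik.ˈpo:.mu:t.

6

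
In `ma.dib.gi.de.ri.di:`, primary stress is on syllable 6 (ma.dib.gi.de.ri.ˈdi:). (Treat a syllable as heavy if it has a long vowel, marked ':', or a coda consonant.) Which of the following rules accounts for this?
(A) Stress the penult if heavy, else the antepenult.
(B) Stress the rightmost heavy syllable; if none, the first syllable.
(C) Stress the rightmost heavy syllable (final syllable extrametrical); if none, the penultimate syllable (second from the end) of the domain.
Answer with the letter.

B

Rule A → syllable 4 (observed: 6).
Rule B → syllable 6 ✓.
Rule C → syllable 2 (observed: 6).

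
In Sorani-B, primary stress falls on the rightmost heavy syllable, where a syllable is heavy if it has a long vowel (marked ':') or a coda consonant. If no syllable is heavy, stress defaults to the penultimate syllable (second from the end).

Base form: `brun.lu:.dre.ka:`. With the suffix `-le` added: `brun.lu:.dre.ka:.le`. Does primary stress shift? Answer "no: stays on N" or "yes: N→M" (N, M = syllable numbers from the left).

Base `brun.lu:.dre.ka:` (4 syllables):
  Weights: 1 brun H, 2 lu: H, 3 dre L, 4 ka: H.
  Heavy syllables in the domain: 1, 2, 4. The rightmost is syllable 4 (ka:).
  → primary stress on syllable 4.
Suffixed `brun.lu:.dre.ka:.le` (5 syllables):
  Weights: 1 brun H, 2 lu: H, 3 dre L, 4 ka: H, 5 le L.
  Heavy syllables in the domain: 1, 2, 4. The rightmost is syllable 4 (ka:).
  → primary stress on syllable 4.

no: stays on 4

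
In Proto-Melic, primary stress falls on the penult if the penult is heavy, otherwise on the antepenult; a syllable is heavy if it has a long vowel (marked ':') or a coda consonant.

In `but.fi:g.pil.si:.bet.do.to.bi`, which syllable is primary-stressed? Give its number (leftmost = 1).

6

Weights: 6 do L, 7 to L, 8 bi L.
The penult (syllable 7, to) is light, so stress falls on the antepenult (syllable 6, do).
Primary stress: syllable 6 → but.fi:g.pil.si:.bet.ˈdo.to.bi.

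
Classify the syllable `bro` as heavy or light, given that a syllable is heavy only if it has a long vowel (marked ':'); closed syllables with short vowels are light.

`bro`: short vowel, open (no coda). Short vowel → light.

light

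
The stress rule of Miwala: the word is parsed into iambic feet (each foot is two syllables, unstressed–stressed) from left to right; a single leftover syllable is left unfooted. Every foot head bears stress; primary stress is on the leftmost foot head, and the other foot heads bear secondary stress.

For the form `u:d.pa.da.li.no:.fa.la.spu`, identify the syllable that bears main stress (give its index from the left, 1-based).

Parse left to right into iambic (σˈσ) feet: (u:d.ˈpa) (da.ˈli) (no:.ˈfa) (la.ˈspu).
Foot heads (stressed positions): 2, 4, 6, 8.
End Rule Leftmost: primary stress on the leftmost head = syllable 2.
Primary stress: syllable 2 → u:d.ˈpa.da.li.no:.fa.la.spu.

2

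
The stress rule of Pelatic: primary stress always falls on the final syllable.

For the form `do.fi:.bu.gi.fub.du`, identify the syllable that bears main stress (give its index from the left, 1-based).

6

The word has 6 syllables; the final syllable is syllable 6 (du).
Primary stress: syllable 6 → do.fi:.bu.gi.fub.ˈdu.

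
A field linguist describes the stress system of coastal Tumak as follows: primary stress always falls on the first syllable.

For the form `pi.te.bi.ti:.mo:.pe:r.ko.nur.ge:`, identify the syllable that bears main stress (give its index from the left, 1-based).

The word has 9 syllables; the first syllable is syllable 1 (pi).
Primary stress: syllable 1 → ˈpi.te.bi.ti:.mo:.pe:r.ko.nur.ge:.

1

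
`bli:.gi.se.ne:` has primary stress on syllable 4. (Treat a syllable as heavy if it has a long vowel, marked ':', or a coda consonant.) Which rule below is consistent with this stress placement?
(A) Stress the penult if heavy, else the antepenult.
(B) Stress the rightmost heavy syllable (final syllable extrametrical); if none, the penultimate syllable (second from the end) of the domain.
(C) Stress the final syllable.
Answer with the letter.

Rule A → syllable 2 (observed: 4).
Rule B → syllable 1 (observed: 4).
Rule C → syllable 4 ✓.

C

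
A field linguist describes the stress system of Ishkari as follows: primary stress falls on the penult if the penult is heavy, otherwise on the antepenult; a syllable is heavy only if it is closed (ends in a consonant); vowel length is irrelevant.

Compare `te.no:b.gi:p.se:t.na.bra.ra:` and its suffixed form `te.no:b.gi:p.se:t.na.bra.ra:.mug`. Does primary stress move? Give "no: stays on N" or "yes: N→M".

Base `te.no:b.gi:p.se:t.na.bra.ra:` (7 syllables):
  Weights: 5 na L, 6 bra L, 7 ra: L.
  The penult (syllable 6, bra) is light, so stress falls on the antepenult (syllable 5, na).
  → primary stress on syllable 5.
Suffixed `te.no:b.gi:p.se:t.na.bra.ra:.mug` (8 syllables):
  Weights: 6 bra L, 7 ra: L, 8 mug H.
  The penult (syllable 7, ra:) is light, so stress falls on the antepenult (syllable 6, bra).
  → primary stress on syllable 6.

yes: 5→6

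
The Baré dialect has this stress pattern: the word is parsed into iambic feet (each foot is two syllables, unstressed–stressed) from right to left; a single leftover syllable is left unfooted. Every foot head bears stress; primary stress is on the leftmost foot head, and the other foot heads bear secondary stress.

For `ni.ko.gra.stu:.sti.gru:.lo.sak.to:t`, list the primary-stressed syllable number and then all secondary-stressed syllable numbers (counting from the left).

Parse right to left into iambic (σˈσ) feet: ni (ko.ˈgra) (stu:.ˈsti) (gru:.ˈlo) (sak.ˈto:t). Syllable 1 is left unfooted.
Foot heads (stressed positions): 3, 5, 7, 9.
End Rule Leftmost: primary stress on the leftmost head = syllable 3.
Secondary stress on 5, 7, 9: ni.ko.ˈgra.stu:.ˌsti.gru:.ˌlo.sak.ˌto:t.

primary 3, secondary 5, 7, 9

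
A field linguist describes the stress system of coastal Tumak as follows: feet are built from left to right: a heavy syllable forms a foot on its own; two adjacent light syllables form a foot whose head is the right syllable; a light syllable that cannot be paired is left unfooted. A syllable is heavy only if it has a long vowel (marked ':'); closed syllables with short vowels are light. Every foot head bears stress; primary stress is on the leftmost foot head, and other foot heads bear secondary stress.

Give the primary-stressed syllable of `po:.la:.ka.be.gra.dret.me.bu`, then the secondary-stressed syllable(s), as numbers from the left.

primary 1, secondary 2, 4, 6, 8

Weights: 1 po: H, 2 la: H, 3 ka L, 4 be L, 5 gra L, 6 dret L, 7 me L, 8 bu L.
Parse left to right (heavy = foot alone; LL = one foot; stranded L unfooted): (ˈpo:) (ˈla:) (ka.ˈbe) (gra.ˈdret) (me.ˈbu).
Foot heads: 1, 2, 4, 6, 8.
Primary stress on the leftmost head = syllable 1.
Secondary stress on 2, 4, 6, 8: ˈpo:.ˌla:.ka.ˌbe.gra.ˌdret.me.ˌbu.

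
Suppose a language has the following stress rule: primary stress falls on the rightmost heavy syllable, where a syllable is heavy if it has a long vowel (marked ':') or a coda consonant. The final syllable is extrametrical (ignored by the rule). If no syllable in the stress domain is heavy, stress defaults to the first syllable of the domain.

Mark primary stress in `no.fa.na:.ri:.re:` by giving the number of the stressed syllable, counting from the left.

The final syllable (5, re:) is extrametrical; the stress domain is syllables 1–4.
Weights: 1 no L, 2 fa L, 3 na: H, 4 ri: H.
Heavy syllables in the domain: 3, 4. The rightmost is syllable 4 (ri:).
Primary stress: syllable 4 → no.fa.na:.ˈri:.re:.

4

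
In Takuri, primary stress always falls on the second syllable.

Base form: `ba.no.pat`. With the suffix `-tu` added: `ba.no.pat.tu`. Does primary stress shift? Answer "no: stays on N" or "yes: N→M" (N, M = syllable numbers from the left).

Base `ba.no.pat` (3 syllables):
  The word has 3 syllables; the second syllable is syllable 2 (no).
  → primary stress on syllable 2.
Suffixed `ba.no.pat.tu` (4 syllables):
  The word has 4 syllables; the second syllable is syllable 2 (no).
  → primary stress on syllable 2.

no: stays on 2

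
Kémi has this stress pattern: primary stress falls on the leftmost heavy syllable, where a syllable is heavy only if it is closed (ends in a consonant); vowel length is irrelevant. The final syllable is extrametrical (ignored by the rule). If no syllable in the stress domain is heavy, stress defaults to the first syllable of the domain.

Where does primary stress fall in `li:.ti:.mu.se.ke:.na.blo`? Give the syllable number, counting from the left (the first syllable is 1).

1

The final syllable (7, blo) is extrametrical; the stress domain is syllables 1–6.
Weights: 1 li: L, 2 ti: L, 3 mu L, 4 se L, 5 ke: L, 6 na L.
No heavy syllable in the domain; default to the first syllable of the domain = syllable 1.
Primary stress: syllable 1 → ˈli:.ti:.mu.se.ke:.na.blo.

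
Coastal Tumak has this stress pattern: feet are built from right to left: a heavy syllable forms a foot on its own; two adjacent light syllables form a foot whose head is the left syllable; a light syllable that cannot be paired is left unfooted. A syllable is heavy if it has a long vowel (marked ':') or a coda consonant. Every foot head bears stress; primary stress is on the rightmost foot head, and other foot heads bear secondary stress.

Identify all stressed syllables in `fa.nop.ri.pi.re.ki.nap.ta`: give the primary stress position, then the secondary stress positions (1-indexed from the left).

primary 7, secondary 2, 3, 5

Weights: 1 fa L, 2 nop H, 3 ri L, 4 pi L, 5 re L, 6 ki L, 7 nap H, 8 ta L.
Parse right to left (heavy = foot alone; LL = one foot; stranded L unfooted): fa (ˈnop) (ˈri.pi) (ˈre.ki) (ˈnap) ta.
Foot heads: 2, 3, 5, 7.
Primary stress on the rightmost head = syllable 7.
Secondary stress on 2, 3, 5: fa.ˌnop.ˌri.pi.ˌre.ki.ˈnap.ta.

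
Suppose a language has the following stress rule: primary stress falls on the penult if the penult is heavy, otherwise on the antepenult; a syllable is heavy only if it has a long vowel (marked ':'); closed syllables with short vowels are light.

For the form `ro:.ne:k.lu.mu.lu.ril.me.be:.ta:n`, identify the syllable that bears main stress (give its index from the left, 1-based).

8

Weights: 7 me L, 8 be: H, 9 ta:n H.
The penult (syllable 8, be:) is heavy, so it takes stress.
Primary stress: syllable 8 → ro:.ne:k.lu.mu.lu.ril.me.ˈbe:.ta:n.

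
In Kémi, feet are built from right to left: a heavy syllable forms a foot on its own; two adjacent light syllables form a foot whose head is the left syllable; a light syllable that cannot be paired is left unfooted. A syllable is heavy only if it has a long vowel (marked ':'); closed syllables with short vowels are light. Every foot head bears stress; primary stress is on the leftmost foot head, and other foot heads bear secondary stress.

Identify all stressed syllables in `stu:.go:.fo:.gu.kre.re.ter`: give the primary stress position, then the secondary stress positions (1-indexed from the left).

primary 1, secondary 2, 3, 4, 6

Weights: 1 stu: H, 2 go: H, 3 fo: H, 4 gu L, 5 kre L, 6 re L, 7 ter L.
Parse right to left (heavy = foot alone; LL = one foot; stranded L unfooted): (ˈstu:) (ˈgo:) (ˈfo:) (ˈgu.kre) (ˈre.ter).
Foot heads: 1, 2, 3, 4, 6.
Primary stress on the leftmost head = syllable 1.
Secondary stress on 2, 3, 4, 6: ˈstu:.ˌgo:.ˌfo:.ˌgu.kre.ˌre.ter.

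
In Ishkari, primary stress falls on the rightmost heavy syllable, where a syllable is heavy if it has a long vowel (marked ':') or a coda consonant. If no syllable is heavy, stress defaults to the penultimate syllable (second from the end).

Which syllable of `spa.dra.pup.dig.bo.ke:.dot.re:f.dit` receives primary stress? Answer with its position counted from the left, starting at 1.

9

Weights: 1 spa L, 2 dra L, 3 pup H, 4 dig H, 5 bo L, 6 ke: H, 7 dot H, 8 re:f H, 9 dit H.
Heavy syllables in the domain: 3, 4, 6, 7, 8, 9. The rightmost is syllable 9 (dit).
Primary stress: syllable 9 → spa.dra.pup.dig.bo.ke:.dot.re:f.ˈdit.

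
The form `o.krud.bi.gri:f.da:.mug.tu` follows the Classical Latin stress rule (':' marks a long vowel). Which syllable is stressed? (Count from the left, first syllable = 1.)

Classical Latin: stress the penult if heavy (long vowel or closed), else the antepenult.
Weights: 5 da: H, 6 mug H, 7 tu L.
The penult (syllable 6, mug) is heavy, so it takes stress.
Stress on syllable 6: o.krud.bi.gri:f.da:.ˈmug.tu.

6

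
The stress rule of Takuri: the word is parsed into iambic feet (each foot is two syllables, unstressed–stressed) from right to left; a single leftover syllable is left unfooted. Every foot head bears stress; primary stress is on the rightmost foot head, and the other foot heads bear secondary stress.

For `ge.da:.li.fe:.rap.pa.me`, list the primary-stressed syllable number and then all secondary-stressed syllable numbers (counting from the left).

Parse right to left into iambic (σˈσ) feet: ge (da:.ˈli) (fe:.ˈrap) (pa.ˈme). Syllable 1 is left unfooted.
Foot heads (stressed positions): 3, 5, 7.
End Rule Rightmost: primary stress on the rightmost head = syllable 7.
Secondary stress on 3, 5: ge.da:.ˌli.fe:.ˌrap.pa.ˈme.

primary 7, secondary 3, 5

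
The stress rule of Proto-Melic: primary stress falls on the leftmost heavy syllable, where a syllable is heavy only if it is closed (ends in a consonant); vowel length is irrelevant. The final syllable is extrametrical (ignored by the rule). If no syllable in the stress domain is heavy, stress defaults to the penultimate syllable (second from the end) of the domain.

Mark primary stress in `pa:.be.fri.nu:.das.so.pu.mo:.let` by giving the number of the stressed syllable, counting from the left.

5

The final syllable (9, let) is extrametrical; the stress domain is syllables 1–8.
Weights: 1 pa: L, 2 be L, 3 fri L, 4 nu: L, 5 das H, 6 so L, 7 pu L, 8 mo: L.
Heavy syllables in the domain: 5. The leftmost is syllable 5 (das).
Primary stress: syllable 5 → pa:.be.fri.nu:.ˈdas.so.pu.mo:.let.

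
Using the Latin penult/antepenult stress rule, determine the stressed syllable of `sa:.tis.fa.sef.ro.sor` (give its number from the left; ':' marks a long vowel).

Classical Latin: stress the penult if heavy (long vowel or closed), else the antepenult.
Weights: 4 sef H, 5 ro L, 6 sor H.
The penult (syllable 5, ro) is light, so stress falls on the antepenult (syllable 4, sef).
Stress on syllable 4: sa:.tis.fa.ˈsef.ro.sor.

4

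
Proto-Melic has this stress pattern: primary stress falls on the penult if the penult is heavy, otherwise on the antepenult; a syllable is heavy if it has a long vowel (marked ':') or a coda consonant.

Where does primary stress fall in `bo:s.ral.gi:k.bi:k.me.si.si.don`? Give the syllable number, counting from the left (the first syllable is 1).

Weights: 6 si L, 7 si L, 8 don H.
The penult (syllable 7, si) is light, so stress falls on the antepenult (syllable 6, si).
Primary stress: syllable 6 → bo:s.ral.gi:k.bi:k.me.ˈsi.si.don.

6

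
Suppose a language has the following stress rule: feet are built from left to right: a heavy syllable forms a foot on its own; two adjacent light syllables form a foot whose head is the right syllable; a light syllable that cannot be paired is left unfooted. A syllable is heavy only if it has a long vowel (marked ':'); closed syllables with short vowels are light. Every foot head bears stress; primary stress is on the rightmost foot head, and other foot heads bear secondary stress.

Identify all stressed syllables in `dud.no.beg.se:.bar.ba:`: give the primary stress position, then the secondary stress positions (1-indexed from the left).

primary 6, secondary 2, 4

Weights: 1 dud L, 2 no L, 3 beg L, 4 se: H, 5 bar L, 6 ba: H.
Parse left to right (heavy = foot alone; LL = one foot; stranded L unfooted): (dud.ˈno) beg (ˈse:) bar (ˈba:).
Foot heads: 2, 4, 6.
Primary stress on the rightmost head = syllable 6.
Secondary stress on 2, 4: dud.ˌno.beg.ˌse:.bar.ˈba:.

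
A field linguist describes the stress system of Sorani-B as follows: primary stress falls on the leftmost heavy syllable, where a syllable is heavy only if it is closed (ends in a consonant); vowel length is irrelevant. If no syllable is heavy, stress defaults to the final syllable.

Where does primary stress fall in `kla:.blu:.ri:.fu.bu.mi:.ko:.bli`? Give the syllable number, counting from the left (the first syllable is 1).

8

Weights: 1 kla: L, 2 blu: L, 3 ri: L, 4 fu L, 5 bu L, 6 mi: L, 7 ko: L, 8 bli L.
No heavy syllable in the domain; default to the final syllable = syllable 8.
Primary stress: syllable 8 → kla:.blu:.ri:.fu.bu.mi:.ko:.ˈbli.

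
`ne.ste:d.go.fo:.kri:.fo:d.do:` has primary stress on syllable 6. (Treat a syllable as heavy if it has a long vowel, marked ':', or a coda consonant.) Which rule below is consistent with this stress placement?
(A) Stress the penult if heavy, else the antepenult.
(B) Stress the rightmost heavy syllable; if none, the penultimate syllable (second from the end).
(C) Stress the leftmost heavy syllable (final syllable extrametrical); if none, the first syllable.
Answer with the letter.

Rule A → syllable 6 ✓.
Rule B → syllable 7 (observed: 6).
Rule C → syllable 2 (observed: 6).

A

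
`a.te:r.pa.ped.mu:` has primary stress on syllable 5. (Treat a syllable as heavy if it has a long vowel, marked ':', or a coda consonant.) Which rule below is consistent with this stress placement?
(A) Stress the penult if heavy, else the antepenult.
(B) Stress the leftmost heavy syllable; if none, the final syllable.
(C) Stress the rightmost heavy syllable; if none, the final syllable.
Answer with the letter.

C

Rule A → syllable 4 (observed: 5).
Rule B → syllable 2 (observed: 5).
Rule C → syllable 5 ✓.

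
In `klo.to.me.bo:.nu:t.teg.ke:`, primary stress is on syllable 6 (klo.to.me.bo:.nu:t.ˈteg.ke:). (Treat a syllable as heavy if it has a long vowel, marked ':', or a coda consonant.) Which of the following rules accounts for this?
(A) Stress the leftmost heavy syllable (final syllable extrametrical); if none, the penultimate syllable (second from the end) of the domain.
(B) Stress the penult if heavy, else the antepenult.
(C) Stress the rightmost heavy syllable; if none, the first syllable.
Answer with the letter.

Rule A → syllable 4 (observed: 6).
Rule B → syllable 6 ✓.
Rule C → syllable 7 (observed: 6).

B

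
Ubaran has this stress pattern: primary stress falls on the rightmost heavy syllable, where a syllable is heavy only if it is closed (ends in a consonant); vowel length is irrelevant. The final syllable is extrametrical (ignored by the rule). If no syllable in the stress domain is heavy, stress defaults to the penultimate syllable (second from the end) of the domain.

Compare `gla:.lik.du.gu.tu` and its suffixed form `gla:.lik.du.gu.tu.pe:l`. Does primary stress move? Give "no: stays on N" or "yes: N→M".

no: stays on 2

Base `gla:.lik.du.gu.tu` (5 syllables):
  The final syllable (5, tu) is extrametrical; the stress domain is syllables 1–4.
  Weights: 1 gla: L, 2 lik H, 3 du L, 4 gu L.
  Heavy syllables in the domain: 2. The rightmost is syllable 2 (lik).
  → primary stress on syllable 2.
Suffixed `gla:.lik.du.gu.tu.pe:l` (6 syllables):
  The final syllable (6, pe:l) is extrametrical; the stress domain is syllables 1–5.
  Weights: 1 gla: L, 2 lik H, 3 du L, 4 gu L, 5 tu L.
  Heavy syllables in the domain: 2. The rightmost is syllable 2 (lik).
  → primary stress on syllable 2.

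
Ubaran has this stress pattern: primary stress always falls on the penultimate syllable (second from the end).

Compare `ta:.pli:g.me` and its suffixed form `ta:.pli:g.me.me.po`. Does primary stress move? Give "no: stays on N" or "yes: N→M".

yes: 2→4

Base `ta:.pli:g.me` (3 syllables):
  The word has 3 syllables; the penultimate syllable (second from the end) is syllable 2 (pli:g).
  → primary stress on syllable 2.
Suffixed `ta:.pli:g.me.me.po` (5 syllables):
  The word has 5 syllables; the penultimate syllable (second from the end) is syllable 4 (me).
  → primary stress on syllable 4.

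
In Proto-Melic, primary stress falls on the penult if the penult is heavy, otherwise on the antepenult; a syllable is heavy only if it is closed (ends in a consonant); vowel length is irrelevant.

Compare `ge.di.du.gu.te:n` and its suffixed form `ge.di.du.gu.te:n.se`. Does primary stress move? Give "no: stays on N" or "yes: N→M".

yes: 3→5

Base `ge.di.du.gu.te:n` (5 syllables):
  Weights: 3 du L, 4 gu L, 5 te:n H.
  The penult (syllable 4, gu) is light, so stress falls on the antepenult (syllable 3, du).
  → primary stress on syllable 3.
Suffixed `ge.di.du.gu.te:n.se` (6 syllables):
  Weights: 4 gu L, 5 te:n H, 6 se L.
  The penult (syllable 5, te:n) is heavy, so it takes stress.
  → primary stress on syllable 5.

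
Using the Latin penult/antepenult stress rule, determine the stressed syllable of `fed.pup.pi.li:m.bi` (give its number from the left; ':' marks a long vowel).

4

Classical Latin: stress the penult if heavy (long vowel or closed), else the antepenult.
Weights: 3 pi L, 4 li:m H, 5 bi L.
The penult (syllable 4, li:m) is heavy, so it takes stress.
Stress on syllable 4: fed.pup.pi.ˈli:m.bi.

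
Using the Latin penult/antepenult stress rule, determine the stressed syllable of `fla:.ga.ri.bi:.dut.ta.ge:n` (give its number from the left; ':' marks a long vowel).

Classical Latin: stress the penult if heavy (long vowel or closed), else the antepenult.
Weights: 5 dut H, 6 ta L, 7 ge:n H.
The penult (syllable 6, ta) is light, so stress falls on the antepenult (syllable 5, dut).
Stress on syllable 5: fla:.ga.ri.bi:.ˈdut.ta.ge:n.

5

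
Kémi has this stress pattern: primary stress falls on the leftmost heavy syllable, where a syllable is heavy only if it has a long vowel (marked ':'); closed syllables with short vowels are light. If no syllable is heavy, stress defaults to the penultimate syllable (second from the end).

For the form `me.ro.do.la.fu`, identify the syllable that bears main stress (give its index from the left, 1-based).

Weights: 1 me L, 2 ro L, 3 do L, 4 la L, 5 fu L.
No heavy syllable in the domain; default to the penultimate syllable (second from the end) = syllable 4.
Primary stress: syllable 4 → me.ro.do.ˈla.fu.

4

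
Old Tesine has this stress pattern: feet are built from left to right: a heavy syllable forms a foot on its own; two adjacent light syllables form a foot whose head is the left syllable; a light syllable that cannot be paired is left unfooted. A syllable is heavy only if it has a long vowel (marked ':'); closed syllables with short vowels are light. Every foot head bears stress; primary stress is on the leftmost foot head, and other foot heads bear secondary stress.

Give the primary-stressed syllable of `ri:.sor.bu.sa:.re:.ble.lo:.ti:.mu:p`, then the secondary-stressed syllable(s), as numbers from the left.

Weights: 1 ri: H, 2 sor L, 3 bu L, 4 sa: H, 5 re: H, 6 ble L, 7 lo: H, 8 ti: H, 9 mu:p H.
Parse left to right (heavy = foot alone; LL = one foot; stranded L unfooted): (ˈri:) (ˈsor.bu) (ˈsa:) (ˈre:) ble (ˈlo:) (ˈti:) (ˈmu:p).
Foot heads: 1, 2, 4, 5, 7, 8, 9.
Primary stress on the leftmost head = syllable 1.
Secondary stress on 2, 4, 5, 7, 8, 9: ˈri:.ˌsor.bu.ˌsa:.ˌre:.ble.ˌlo:.ˌti:.ˌmu:p.

primary 1, secondary 2, 4, 5, 7, 8, 9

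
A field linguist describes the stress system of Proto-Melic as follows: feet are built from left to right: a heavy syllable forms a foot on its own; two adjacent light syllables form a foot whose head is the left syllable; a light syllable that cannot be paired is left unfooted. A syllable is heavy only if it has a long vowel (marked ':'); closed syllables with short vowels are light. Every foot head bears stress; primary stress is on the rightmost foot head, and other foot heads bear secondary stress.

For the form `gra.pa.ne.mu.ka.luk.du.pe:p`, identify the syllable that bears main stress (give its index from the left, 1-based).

Weights: 1 gra L, 2 pa L, 3 ne L, 4 mu L, 5 ka L, 6 luk L, 7 du L, 8 pe:p H.
Parse left to right (heavy = foot alone; LL = one foot; stranded L unfooted): (ˈgra.pa) (ˈne.mu) (ˈka.luk) du (ˈpe:p).
Foot heads: 1, 3, 5, 8.
Primary stress on the rightmost head = syllable 8.
Primary stress: syllable 8 → gra.pa.ne.mu.ka.luk.du.ˈpe:p.

8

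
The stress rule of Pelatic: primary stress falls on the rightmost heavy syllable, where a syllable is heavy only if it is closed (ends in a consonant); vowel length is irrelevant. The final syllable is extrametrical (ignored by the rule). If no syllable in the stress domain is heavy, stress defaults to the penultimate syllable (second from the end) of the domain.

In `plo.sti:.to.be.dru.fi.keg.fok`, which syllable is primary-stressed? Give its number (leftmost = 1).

The final syllable (8, fok) is extrametrical; the stress domain is syllables 1–7.
Weights: 1 plo L, 2 sti: L, 3 to L, 4 be L, 5 dru L, 6 fi L, 7 keg H.
Heavy syllables in the domain: 7. The rightmost is syllable 7 (keg).
Primary stress: syllable 7 → plo.sti:.to.be.dru.fi.ˈkeg.fok.

7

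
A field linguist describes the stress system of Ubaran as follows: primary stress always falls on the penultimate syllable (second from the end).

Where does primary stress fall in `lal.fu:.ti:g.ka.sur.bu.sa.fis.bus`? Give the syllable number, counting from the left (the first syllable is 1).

8

The word has 9 syllables; the penultimate syllable (second from the end) is syllable 8 (fis).
Primary stress: syllable 8 → lal.fu:.ti:g.ka.sur.bu.sa.ˈfis.bus.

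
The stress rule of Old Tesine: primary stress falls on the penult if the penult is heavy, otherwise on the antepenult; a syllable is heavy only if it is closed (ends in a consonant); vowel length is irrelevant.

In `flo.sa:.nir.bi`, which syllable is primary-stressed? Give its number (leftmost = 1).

3

Weights: 2 sa: L, 3 nir H, 4 bi L.
The penult (syllable 3, nir) is heavy, so it takes stress.
Primary stress: syllable 3 → flo.sa:.ˈnir.bi.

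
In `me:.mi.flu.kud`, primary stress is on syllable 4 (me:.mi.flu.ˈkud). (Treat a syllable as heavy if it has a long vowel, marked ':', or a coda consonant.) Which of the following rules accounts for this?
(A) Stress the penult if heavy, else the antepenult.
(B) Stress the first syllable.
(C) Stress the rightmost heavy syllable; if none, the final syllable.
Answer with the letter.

Rule A → syllable 2 (observed: 4).
Rule B → syllable 1 (observed: 4).
Rule C → syllable 4 ✓.

C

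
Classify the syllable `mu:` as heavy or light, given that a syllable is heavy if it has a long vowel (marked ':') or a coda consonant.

heavy

`mu:`: long vowel, open (no coda). Long vowel → heavy.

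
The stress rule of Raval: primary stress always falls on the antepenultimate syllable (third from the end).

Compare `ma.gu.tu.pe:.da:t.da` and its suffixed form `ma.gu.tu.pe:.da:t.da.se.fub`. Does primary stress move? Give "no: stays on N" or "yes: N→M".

Base `ma.gu.tu.pe:.da:t.da` (6 syllables):
  The word has 6 syllables; the antepenultimate syllable (third from the end) is syllable 4 (pe:).
  → primary stress on syllable 4.
Suffixed `ma.gu.tu.pe:.da:t.da.se.fub` (8 syllables):
  The word has 8 syllables; the antepenultimate syllable (third from the end) is syllable 6 (da).
  → primary stress on syllable 6.

yes: 4→6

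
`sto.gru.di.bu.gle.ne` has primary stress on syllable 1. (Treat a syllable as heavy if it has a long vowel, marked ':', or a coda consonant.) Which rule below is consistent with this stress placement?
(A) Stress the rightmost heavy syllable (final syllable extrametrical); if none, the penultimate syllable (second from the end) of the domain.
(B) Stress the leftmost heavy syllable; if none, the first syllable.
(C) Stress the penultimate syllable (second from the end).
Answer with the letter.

B

Rule A → syllable 4 (observed: 1).
Rule B → syllable 1 ✓.
Rule C → syllable 5 (observed: 1).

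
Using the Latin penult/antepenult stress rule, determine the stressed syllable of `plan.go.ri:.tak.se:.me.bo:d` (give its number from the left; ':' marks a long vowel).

5

Classical Latin: stress the penult if heavy (long vowel or closed), else the antepenult.
Weights: 5 se: H, 6 me L, 7 bo:d H.
The penult (syllable 6, me) is light, so stress falls on the antepenult (syllable 5, se:).
Stress on syllable 5: plan.go.ri:.tak.ˈse:.me.bo:d.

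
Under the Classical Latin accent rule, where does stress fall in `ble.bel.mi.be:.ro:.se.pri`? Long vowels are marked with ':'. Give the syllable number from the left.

Classical Latin: stress the penult if heavy (long vowel or closed), else the antepenult.
Weights: 5 ro: H, 6 se L, 7 pri L.
The penult (syllable 6, se) is light, so stress falls on the antepenult (syllable 5, ro:).
Stress on syllable 5: ble.bel.mi.be:.ˈro:.se.pri.

5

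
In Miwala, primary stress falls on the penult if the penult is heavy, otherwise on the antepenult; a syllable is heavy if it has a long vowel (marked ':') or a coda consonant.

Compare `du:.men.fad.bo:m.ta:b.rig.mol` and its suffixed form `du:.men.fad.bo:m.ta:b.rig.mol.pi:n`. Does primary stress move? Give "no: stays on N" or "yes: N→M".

yes: 6→7

Base `du:.men.fad.bo:m.ta:b.rig.mol` (7 syllables):
  Weights: 5 ta:b H, 6 rig H, 7 mol H.
  The penult (syllable 6, rig) is heavy, so it takes stress.
  → primary stress on syllable 6.
Suffixed `du:.men.fad.bo:m.ta:b.rig.mol.pi:n` (8 syllables):
  Weights: 6 rig H, 7 mol H, 8 pi:n H.
  The penult (syllable 7, mol) is heavy, so it takes stress.
  → primary stress on syllable 7.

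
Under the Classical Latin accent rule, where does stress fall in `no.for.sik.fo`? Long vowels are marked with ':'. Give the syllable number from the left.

Classical Latin: stress the penult if heavy (long vowel or closed), else the antepenult.
Weights: 2 for H, 3 sik H, 4 fo L.
The penult (syllable 3, sik) is heavy, so it takes stress.
Stress on syllable 3: no.for.ˈsik.fo.

3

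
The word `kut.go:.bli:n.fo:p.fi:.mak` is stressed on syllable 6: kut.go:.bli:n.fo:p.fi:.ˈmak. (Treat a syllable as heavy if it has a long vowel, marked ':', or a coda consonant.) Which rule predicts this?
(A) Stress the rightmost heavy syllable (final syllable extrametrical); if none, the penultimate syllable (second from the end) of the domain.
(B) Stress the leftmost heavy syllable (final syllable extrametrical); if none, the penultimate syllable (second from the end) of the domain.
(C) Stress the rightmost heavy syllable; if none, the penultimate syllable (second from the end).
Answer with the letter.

Rule A → syllable 5 (observed: 6).
Rule B → syllable 1 (observed: 6).
Rule C → syllable 6 ✓.

C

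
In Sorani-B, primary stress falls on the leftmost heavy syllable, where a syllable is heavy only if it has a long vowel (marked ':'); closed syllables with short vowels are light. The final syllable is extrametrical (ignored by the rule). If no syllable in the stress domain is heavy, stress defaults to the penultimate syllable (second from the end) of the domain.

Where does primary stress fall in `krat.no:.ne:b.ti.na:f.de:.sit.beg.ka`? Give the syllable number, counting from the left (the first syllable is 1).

2

The final syllable (9, ka) is extrametrical; the stress domain is syllables 1–8.
Weights: 1 krat L, 2 no: H, 3 ne:b H, 4 ti L, 5 na:f H, 6 de: H, 7 sit L, 8 beg L.
Heavy syllables in the domain: 2, 3, 5, 6. The leftmost is syllable 2 (no:).
Primary stress: syllable 2 → krat.ˈno:.ne:b.ti.na:f.de:.sit.beg.ka.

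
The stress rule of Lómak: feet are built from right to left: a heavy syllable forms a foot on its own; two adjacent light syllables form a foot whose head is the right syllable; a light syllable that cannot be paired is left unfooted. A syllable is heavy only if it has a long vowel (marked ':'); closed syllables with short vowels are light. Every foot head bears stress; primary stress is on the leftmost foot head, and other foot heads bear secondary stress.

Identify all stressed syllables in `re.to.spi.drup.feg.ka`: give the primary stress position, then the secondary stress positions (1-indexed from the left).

Weights: 1 re L, 2 to L, 3 spi L, 4 drup L, 5 feg L, 6 ka L.
Parse right to left (heavy = foot alone; LL = one foot; stranded L unfooted): (re.ˈto) (spi.ˈdrup) (feg.ˈka).
Foot heads: 2, 4, 6.
Primary stress on the leftmost head = syllable 2.
Secondary stress on 4, 6: re.ˈto.spi.ˌdrup.feg.ˌka.

primary 2, secondary 4, 6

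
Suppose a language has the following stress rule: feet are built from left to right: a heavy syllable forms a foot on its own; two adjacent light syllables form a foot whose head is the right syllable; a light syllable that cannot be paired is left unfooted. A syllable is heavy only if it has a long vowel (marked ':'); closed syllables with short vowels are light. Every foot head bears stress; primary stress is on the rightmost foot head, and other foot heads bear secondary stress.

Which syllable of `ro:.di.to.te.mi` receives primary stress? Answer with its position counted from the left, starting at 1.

5

Weights: 1 ro: H, 2 di L, 3 to L, 4 te L, 5 mi L.
Parse left to right (heavy = foot alone; LL = one foot; stranded L unfooted): (ˈro:) (di.ˈto) (te.ˈmi).
Foot heads: 1, 3, 5.
Primary stress on the rightmost head = syllable 5.
Primary stress: syllable 5 → ro:.di.to.te.ˈmi.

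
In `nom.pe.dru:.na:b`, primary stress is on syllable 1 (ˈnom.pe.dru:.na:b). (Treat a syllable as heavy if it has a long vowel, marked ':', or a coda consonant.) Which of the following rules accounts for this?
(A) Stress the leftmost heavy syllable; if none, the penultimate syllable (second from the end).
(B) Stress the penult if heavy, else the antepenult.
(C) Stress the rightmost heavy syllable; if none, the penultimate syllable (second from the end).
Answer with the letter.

Rule A → syllable 1 ✓.
Rule B → syllable 3 (observed: 1).
Rule C → syllable 4 (observed: 1).

A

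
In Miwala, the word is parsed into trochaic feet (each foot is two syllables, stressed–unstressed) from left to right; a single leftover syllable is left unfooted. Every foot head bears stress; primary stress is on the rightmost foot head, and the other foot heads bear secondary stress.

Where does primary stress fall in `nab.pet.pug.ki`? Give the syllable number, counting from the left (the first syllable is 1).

3

Parse left to right into trochaic (ˈσσ) feet: (ˈnab.pet) (ˈpug.ki).
Foot heads (stressed positions): 1, 3.
End Rule Rightmost: primary stress on the rightmost head = syllable 3.
Primary stress: syllable 3 → nab.pet.ˈpug.ki.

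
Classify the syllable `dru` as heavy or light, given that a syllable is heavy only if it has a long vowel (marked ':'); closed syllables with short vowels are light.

light

`dru`: short vowel, open (no coda). Short vowel → light.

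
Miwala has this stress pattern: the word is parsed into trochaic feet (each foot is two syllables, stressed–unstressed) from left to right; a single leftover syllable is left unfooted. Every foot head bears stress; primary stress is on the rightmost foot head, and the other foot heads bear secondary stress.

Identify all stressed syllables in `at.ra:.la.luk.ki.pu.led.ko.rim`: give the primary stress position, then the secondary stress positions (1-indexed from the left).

primary 7, secondary 1, 3, 5

Parse left to right into trochaic (ˈσσ) feet: (ˈat.ra:) (ˈla.luk) (ˈki.pu) (ˈled.ko) rim. Syllable 9 is left unfooted.
Foot heads (stressed positions): 1, 3, 5, 7.
End Rule Rightmost: primary stress on the rightmost head = syllable 7.
Secondary stress on 1, 3, 5: ˌat.ra:.ˌla.luk.ˌki.pu.ˈled.ko.rim.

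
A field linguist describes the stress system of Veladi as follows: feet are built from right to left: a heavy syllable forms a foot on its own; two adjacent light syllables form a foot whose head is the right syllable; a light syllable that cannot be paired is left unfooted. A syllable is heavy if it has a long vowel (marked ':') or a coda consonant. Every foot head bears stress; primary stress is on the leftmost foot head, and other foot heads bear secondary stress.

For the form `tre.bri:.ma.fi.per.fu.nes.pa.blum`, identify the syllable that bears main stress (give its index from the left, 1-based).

Weights: 1 tre L, 2 bri: H, 3 ma L, 4 fi L, 5 per H, 6 fu L, 7 nes H, 8 pa L, 9 blum H.
Parse right to left (heavy = foot alone; LL = one foot; stranded L unfooted): tre (ˈbri:) (ma.ˈfi) (ˈper) fu (ˈnes) pa (ˈblum).
Foot heads: 2, 4, 5, 7, 9.
Primary stress on the leftmost head = syllable 2.
Primary stress: syllable 2 → tre.ˈbri:.ma.fi.per.fu.nes.pa.blum.

2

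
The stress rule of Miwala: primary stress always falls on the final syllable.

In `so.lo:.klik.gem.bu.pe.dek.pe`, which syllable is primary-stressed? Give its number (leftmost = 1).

The word has 8 syllables; the final syllable is syllable 8 (pe).
Primary stress: syllable 8 → so.lo:.klik.gem.bu.pe.dek.ˈpe.

8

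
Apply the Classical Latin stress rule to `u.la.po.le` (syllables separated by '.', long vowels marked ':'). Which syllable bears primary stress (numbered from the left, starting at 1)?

2

Classical Latin: stress the penult if heavy (long vowel or closed), else the antepenult.
Weights: 2 la L, 3 po L, 4 le L.
The penult (syllable 3, po) is light, so stress falls on the antepenult (syllable 2, la).
Stress on syllable 2: u.ˈla.po.le.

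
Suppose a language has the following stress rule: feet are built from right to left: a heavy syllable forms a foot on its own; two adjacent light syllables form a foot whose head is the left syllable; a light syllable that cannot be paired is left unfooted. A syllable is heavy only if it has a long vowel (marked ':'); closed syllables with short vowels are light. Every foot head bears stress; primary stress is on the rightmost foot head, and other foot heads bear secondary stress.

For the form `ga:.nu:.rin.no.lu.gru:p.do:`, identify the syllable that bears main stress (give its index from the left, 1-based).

7

Weights: 1 ga: H, 2 nu: H, 3 rin L, 4 no L, 5 lu L, 6 gru:p H, 7 do: H.
Parse right to left (heavy = foot alone; LL = one foot; stranded L unfooted): (ˈga:) (ˈnu:) rin (ˈno.lu) (ˈgru:p) (ˈdo:).
Foot heads: 1, 2, 4, 6, 7.
Primary stress on the rightmost head = syllable 7.
Primary stress: syllable 7 → ga:.nu:.rin.no.lu.gru:p.ˈdo:.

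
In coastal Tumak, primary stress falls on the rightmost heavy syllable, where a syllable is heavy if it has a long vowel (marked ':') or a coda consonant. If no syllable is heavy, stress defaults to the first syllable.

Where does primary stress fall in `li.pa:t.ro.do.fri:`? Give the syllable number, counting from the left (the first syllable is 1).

5

Weights: 1 li L, 2 pa:t H, 3 ro L, 4 do L, 5 fri: H.
Heavy syllables in the domain: 2, 5. The rightmost is syllable 5 (fri:).
Primary stress: syllable 5 → li.pa:t.ro.do.ˈfri:.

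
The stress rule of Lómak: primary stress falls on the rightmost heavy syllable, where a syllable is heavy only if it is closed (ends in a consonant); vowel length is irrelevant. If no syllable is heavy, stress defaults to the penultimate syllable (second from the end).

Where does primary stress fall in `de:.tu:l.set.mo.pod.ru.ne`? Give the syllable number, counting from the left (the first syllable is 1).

5

Weights: 1 de: L, 2 tu:l H, 3 set H, 4 mo L, 5 pod H, 6 ru L, 7 ne L.
Heavy syllables in the domain: 2, 3, 5. The rightmost is syllable 5 (pod).
Primary stress: syllable 5 → de:.tu:l.set.mo.ˈpod.ru.ne.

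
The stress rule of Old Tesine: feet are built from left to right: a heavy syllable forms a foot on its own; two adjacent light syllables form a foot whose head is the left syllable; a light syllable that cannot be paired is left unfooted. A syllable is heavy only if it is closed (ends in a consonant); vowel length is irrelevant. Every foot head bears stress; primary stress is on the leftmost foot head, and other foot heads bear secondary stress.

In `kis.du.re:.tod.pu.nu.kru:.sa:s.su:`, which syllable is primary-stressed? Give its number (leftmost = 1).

Weights: 1 kis H, 2 du L, 3 re: L, 4 tod H, 5 pu L, 6 nu L, 7 kru: L, 8 sa:s H, 9 su: L.
Parse left to right (heavy = foot alone; LL = one foot; stranded L unfooted): (ˈkis) (ˈdu.re:) (ˈtod) (ˈpu.nu) kru: (ˈsa:s) su:.
Foot heads: 1, 2, 4, 5, 8.
Primary stress on the leftmost head = syllable 1.
Primary stress: syllable 1 → ˈkis.du.re:.tod.pu.nu.kru:.sa:s.su:.

1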